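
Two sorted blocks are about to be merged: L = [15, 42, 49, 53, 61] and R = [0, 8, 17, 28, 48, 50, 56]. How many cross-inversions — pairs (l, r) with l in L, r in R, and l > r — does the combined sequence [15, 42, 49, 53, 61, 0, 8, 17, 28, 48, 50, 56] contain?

Count, for every r in R, how many entries of L exceed r:
r = 0: 15, 42, 49, 53, 61 → 5
r = 8: 15, 42, 49, 53, 61 → 5
r = 17: 42, 49, 53, 61 → 4
r = 28: 42, 49, 53, 61 → 4
r = 48: 49, 53, 61 → 3
r = 50: 53, 61 → 2
r = 56: 61 → 1
Cross-inversions: 5 + 5 + 4 + 4 + 3 + 2 + 1 = 24

There are 24 cross-inversions.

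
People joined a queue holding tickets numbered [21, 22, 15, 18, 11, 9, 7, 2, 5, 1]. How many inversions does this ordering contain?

42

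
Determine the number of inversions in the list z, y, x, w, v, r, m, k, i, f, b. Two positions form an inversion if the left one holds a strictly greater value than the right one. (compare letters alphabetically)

55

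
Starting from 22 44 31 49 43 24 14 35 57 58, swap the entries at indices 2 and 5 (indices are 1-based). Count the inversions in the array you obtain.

Positions 2 and 5 hold 44 and 43; after swapping, the array is [22, 43, 31, 49, 44, 24, 14, 35, 57, 58].
Element-by-element contributions:
22 → 14 → 1
43 → 31, 24, 14, 35 → 4
31 → 24, 14 → 2
49 → 44, 24, 14, 35 → 4
44 → 24, 14, 35 → 3
24 → 14 → 1
14 → none → 0
35 → none → 0
57 → none → 0
58 → none → 0
Sum: 1 + 4 + 2 + 4 + 3 + 1 + 0 + 0 + 0 + 0 = 15

15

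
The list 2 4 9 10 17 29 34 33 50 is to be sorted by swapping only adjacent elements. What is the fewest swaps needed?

1 adjacent swap

Each adjacent swap fixes exactly one inversion, so the minimum swap count equals the number of inversions.
Count inversions — for each element, later elements that are smaller:
2: none → 0
4: none → 0
9: none → 0
10: none → 0
17: none → 0
29: none → 0
34: 33 → 1
33: none → 0
50: none → 0
Total inversions: 0 + 0 + 0 + 0 + 0 + 0 + 1 + 0 + 0 = 1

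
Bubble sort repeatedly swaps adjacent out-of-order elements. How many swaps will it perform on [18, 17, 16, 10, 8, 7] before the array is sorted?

15 adjacent swaps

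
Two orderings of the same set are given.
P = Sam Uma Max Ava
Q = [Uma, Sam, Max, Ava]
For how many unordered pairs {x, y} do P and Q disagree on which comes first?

Disagreeing pairs: 1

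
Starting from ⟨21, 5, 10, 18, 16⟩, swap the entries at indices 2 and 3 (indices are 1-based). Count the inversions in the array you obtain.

Positions 2 and 3 hold 5 and 10; after swapping, the array is [21, 10, 5, 18, 16].
Sweep left to right; for each value list the smaller values that follow it:
21: 4
10: 1
5: 0
18: 1
16: 0
Sum: 4 + 1 + 0 + 1 + 0 = 6

Inversions: 6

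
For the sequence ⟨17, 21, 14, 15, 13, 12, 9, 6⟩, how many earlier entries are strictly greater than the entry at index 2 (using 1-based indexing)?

0

The element at index 2 is 21.
Elements before it: 17
None of them are larger than 21.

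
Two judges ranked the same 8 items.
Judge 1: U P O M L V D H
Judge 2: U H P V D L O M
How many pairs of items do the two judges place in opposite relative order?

Assign each item its position (1..8) in the first ordering, then rewrite the second ordering as that position sequence:
positions: U→1, P→2, O→3, M→4, L→5, V→6, D→7, H→8
second ordering as positions: [1, 8, 2, 6, 7, 5, 3, 4]
Discordant pairs = inversions in this position sequence.
1: 0
8: 2, 6, 7, 5, 3, 4 → 6
2: 0
6: 5, 3, 4 → 3
7: 5, 3, 4 → 3
5: 3, 4 → 2
3: 0
4: 0
Total: 0 + 6 + 0 + 3 + 3 + 2 + 0 + 0 = 14

14 discordant pairs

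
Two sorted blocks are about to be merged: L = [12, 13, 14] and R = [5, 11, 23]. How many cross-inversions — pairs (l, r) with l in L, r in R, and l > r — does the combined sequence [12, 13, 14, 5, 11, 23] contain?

There are 6 split inversions.

Take each right-half value and tally the left-half values above it:
r = 5: 12, 13, 14 → 3
r = 11: 12, 13, 14 → 3
r = 23: none → 0
Cross-inversions: 3 + 3 + 0 = 6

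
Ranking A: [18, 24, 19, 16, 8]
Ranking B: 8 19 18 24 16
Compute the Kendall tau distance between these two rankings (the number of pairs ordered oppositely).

Assign each item its position (1..5) in the first ordering, then rewrite the second ordering as that position sequence:
positions: 18→1, 24→2, 19→3, 16→4, 8→5
second ordering as positions: [5, 3, 1, 2, 4]
Discordant pairs = inversions in this position sequence.
5: 3, 1, 2, 4 → 4
3: 1, 2 → 2
1: 0
2: 0
4: 0
Total: 4 + 2 + 0 + 0 + 0 = 6

6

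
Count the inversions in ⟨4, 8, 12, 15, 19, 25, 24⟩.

Out-of-order pairs: 1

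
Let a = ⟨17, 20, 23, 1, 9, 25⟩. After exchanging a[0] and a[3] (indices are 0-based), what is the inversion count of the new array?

5 inversions

Positions 0 and 3 hold 17 and 1; after swapping, the array is [1, 20, 23, 17, 9, 25].
Sweep left to right; for each value list the smaller values that follow it:
1: 0
20: 2
23: 2
17: 1
9: 0
25: 0
Sum: 0 + 2 + 2 + 1 + 0 + 0 = 5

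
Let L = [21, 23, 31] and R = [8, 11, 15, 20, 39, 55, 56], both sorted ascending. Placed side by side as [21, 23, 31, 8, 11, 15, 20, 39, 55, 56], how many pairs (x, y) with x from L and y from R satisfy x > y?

Take each right-half value and tally the left-half values above it:
r = 8: 21, 23, 31 → 3
r = 11: 21, 23, 31 → 3
r = 15: 21, 23, 31 → 3
r = 20: 21, 23, 31 → 3
r = 39: none → 0
r = 55: none → 0
r = 56: none → 0
Cross-inversions: 3 + 3 + 3 + 3 + 0 + 0 + 0 = 12

12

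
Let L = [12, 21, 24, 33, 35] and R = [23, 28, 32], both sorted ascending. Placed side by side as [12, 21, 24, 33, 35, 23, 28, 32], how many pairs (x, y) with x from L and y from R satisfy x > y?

7

Count, for every r in R, how many entries of L exceed r:
r = 23: 24, 33, 35 → 3
r = 28: 33, 35 → 2
r = 32: 33, 35 → 2
Cross-inversions: 3 + 2 + 2 = 7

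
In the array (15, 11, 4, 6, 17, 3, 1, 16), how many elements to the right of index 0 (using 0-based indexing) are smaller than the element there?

5

The element at index 0 is 15.
Elements after it: 11, 4, 6, 17, 3, 1, 16
Those smaller than 15: 11, 4, 6, 3, 1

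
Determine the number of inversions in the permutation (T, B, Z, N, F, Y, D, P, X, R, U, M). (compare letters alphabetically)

Element-by-element contributions:
T → B, N, F, D, P, R, M → 7
B → none → 0
Z → N, F, Y, D, P, X, R, U, M → 9
N → F, D, M → 3
F → D → 1
Y → D, P, X, R, U, M → 6
D → none → 0
P → M → 1
X → R, U, M → 3
R → M → 1
U → M → 1
M → none → 0
Sum: 7 + 0 + 9 + 3 + 1 + 6 + 0 + 1 + 3 + 1 + 1 + 0 = 32

32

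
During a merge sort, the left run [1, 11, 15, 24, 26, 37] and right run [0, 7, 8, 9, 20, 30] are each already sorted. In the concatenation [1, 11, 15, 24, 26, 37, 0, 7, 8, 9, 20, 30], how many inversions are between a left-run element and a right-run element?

For each element r of the right run, count left-run elements greater than r:
r = 0: 1, 11, 15, 24, 26, 37 → 6
r = 7: 11, 15, 24, 26, 37 → 5
r = 8: 11, 15, 24, 26, 37 → 5
r = 9: 11, 15, 24, 26, 37 → 5
r = 20: 24, 26, 37 → 3
r = 30: 37 → 1
Cross-inversions: 6 + 5 + 5 + 5 + 3 + 1 = 25

There are 25 split inversions.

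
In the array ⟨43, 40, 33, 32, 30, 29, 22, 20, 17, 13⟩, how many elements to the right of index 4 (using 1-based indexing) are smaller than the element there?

6

The element at index 4 is 32.
Elements after it: 30, 29, 22, 20, 17, 13
Those smaller than 32: 30, 29, 22, 20, 17, 13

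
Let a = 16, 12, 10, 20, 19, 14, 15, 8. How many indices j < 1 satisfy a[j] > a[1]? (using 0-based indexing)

The element at index 1 is 12.
Elements before it: 16
Those larger than 12: 16

1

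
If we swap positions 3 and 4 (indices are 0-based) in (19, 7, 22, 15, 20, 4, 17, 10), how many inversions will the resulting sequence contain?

Positions 3 and 4 hold 15 and 20; after swapping, the array is [19, 7, 22, 20, 15, 4, 17, 10].
Count, for each position, how many later elements it exceeds:
19 → 7, 15, 4, 17, 10 → 5
7 → 4 → 1
22 → 20, 15, 4, 17, 10 → 5
20 → 15, 4, 17, 10 → 4
15 → 4, 10 → 2
4 → none → 0
17 → 10 → 1
10 → none → 0
Sum: 5 + 1 + 5 + 4 + 2 + 0 + 1 + 0 = 18

18 inversions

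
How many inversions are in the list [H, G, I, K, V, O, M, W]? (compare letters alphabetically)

4 out-of-order pairs

Count, for each position, how many later elements it exceeds:
H: 1
G: 0
I: 0
K: 0
V: 2
O: 1
M: 0
W: 0
Sum: 1 + 0 + 0 + 0 + 2 + 1 + 0 + 0 = 4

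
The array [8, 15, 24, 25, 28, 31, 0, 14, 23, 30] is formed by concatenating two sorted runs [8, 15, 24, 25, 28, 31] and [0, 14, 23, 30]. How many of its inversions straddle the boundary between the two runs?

16 cross-inversions

Count, for every r in R, how many entries of L exceed r:
r = 0: 8, 15, 24, 25, 28, 31 → 6
r = 14: 15, 24, 25, 28, 31 → 5
r = 23: 24, 25, 28, 31 → 4
r = 30: 31 → 1
Cross-inversions: 6 + 5 + 4 + 1 = 16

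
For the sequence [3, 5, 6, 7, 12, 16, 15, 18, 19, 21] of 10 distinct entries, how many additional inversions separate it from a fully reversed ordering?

44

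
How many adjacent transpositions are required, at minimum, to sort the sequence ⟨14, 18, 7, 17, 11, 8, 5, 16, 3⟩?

26 adjacent swaps

Each adjacent swap fixes exactly one inversion, so the minimum swap count equals the number of inversions.
Count inversions — for each element, later elements that are smaller:
14: 7, 11, 8, 5, 3 → 5
18: 7, 17, 11, 8, 5, 16, 3 → 7
7: 5, 3 → 2
17: 11, 8, 5, 16, 3 → 5
11: 8, 5, 3 → 3
8: 5, 3 → 2
5: 3 → 1
16: 3 → 1
3: none → 0
Total inversions: 5 + 7 + 2 + 5 + 3 + 2 + 1 + 1 + 0 = 26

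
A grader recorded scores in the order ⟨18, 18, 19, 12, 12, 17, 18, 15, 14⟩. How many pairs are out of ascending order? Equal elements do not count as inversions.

Element-by-element contributions:
18 → 12, 12, 17, 15, 14 → 5
18 → 12, 12, 17, 15, 14 → 5
19 → 12, 12, 17, 18, 15, 14 → 6
12 → none → 0
12 → none → 0
17 → 15, 14 → 2
18 → 15, 14 → 2
15 → 14 → 1
14 → none → 0
Sum: 5 + 5 + 6 + 0 + 0 + 2 + 2 + 1 + 0 = 21

21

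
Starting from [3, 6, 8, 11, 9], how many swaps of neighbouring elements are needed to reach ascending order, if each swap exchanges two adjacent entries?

The minimum number of adjacent swaps to sort an array equals its inversion count, since every such swap removes exactly one inversion.
Count inversions — for each element, later elements that are smaller:
3: none → 0
6: none → 0
8: none → 0
11: 9 → 1
9: none → 0
Total inversions: 0 + 0 + 0 + 1 + 0 = 1

There is 1 adjacent swap.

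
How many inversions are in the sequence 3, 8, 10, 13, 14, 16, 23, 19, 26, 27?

1 inversion

Count, for each position, how many later elements it exceeds:
3 → none → 0
8 → none → 0
10 → none → 0
13 → none → 0
14 → none → 0
16 → none → 0
23 → 19 → 1
19 → none → 0
26 → none → 0
27 → none → 0
Sum: 0 + 0 + 0 + 0 + 0 + 0 + 1 + 0 + 0 + 0 = 1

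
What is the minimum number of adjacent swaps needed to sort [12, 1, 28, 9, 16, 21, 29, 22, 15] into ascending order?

12 adjacent swaps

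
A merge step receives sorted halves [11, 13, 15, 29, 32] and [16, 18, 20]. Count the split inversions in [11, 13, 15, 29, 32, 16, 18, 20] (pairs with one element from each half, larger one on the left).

For each element r of the right run, count left-run elements greater than r:
r = 16: 29, 32 → 2
r = 18: 29, 32 → 2
r = 20: 29, 32 → 2
Cross-inversions: 2 + 2 + 2 = 6

Cross-inversions: 6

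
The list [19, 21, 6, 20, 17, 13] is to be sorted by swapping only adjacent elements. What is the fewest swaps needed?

Minimum adjacent swaps = number of inversions (each swap of adjacent out-of-order elements removes one inversion and no swap can remove more).
Count inversions — for each element, later elements that are smaller:
19: 6, 17, 13 → 3
21: 6, 20, 17, 13 → 4
6: none → 0
20: 17, 13 → 2
17: 13 → 1
13: none → 0
Total inversions: 3 + 4 + 0 + 2 + 1 + 0 = 10

10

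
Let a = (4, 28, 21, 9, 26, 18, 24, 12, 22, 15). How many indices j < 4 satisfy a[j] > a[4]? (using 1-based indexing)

2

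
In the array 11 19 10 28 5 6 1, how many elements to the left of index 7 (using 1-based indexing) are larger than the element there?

6

The element at index 7 is 1.
Elements before it: 11, 19, 10, 28, 5, 6
Those larger than 1: 11, 19, 10, 28, 5, 6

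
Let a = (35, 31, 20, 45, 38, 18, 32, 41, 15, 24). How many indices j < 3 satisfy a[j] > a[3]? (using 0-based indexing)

The element at index 3 is 45.
Elements before it: 35, 31, 20
None of them are larger than 45.

0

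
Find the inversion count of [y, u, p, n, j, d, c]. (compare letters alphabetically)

Sweep left to right; for each value list the smaller values that follow it:
y: 6
u: 5
p: 4
n: 3
j: 2
d: 1
c: 0
Sum: 6 + 5 + 4 + 3 + 2 + 1 + 0 = 21

21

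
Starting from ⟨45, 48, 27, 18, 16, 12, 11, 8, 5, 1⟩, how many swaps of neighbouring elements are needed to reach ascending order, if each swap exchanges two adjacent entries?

44 adjacent swaps

The minimum number of adjacent swaps to sort an array equals its inversion count, since every such swap removes exactly one inversion.
Count inversions — for each element, later elements that are smaller:
45: 27, 18, 16, 12, 11, 8, 5, 1 → 8
48: 27, 18, 16, 12, 11, 8, 5, 1 → 8
27: 18, 16, 12, 11, 8, 5, 1 → 7
18: 16, 12, 11, 8, 5, 1 → 6
16: 12, 11, 8, 5, 1 → 5
12: 11, 8, 5, 1 → 4
11: 8, 5, 1 → 3
8: 5, 1 → 2
5: 1 → 1
1: none → 0
Total inversions: 8 + 8 + 7 + 6 + 5 + 4 + 3 + 2 + 1 + 0 = 44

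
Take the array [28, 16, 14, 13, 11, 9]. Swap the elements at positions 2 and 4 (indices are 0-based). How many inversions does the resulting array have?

Inversions: 12

Positions 2 and 4 hold 14 and 11; after swapping, the array is [28, 16, 11, 13, 14, 9].
For each element, count later entries that are smaller:
28 → 16, 11, 13, 14, 9 → 5
16 → 11, 13, 14, 9 → 4
11 → 9 → 1
13 → 9 → 1
14 → 9 → 1
9 → none → 0
Sum: 5 + 4 + 1 + 1 + 1 + 0 = 12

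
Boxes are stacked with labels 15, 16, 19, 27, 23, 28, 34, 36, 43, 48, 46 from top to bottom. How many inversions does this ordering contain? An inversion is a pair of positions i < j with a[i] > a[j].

2 out-of-order pairs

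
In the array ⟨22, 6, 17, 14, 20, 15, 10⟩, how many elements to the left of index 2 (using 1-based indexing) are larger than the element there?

The element at index 2 is 6.
Elements before it: 22
Those larger than 6: 22

1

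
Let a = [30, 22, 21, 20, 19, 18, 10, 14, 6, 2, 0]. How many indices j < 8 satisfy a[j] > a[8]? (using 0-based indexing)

8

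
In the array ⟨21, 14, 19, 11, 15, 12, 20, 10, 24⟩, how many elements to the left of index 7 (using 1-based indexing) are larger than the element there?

The element at index 7 is 20.
Elements before it: 21, 14, 19, 11, 15, 12
Those larger than 20: 21

1 such element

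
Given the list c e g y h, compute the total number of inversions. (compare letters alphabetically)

1

Count, for each position, how many later elements it exceeds:
c: 0
e: 0
g: 0
y: 1
h: 0
Sum: 0 + 0 + 0 + 1 + 0 = 1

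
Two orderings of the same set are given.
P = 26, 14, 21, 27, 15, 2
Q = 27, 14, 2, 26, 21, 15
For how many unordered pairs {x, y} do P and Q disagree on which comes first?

7

Assign each item its position (1..6) in the first ordering, then rewrite the second ordering as that position sequence:
positions: 26→1, 14→2, 21→3, 27→4, 15→5, 2→6
second ordering as positions: [4, 2, 6, 1, 3, 5]
Discordant pairs = inversions in this position sequence.
4: 2, 1, 3 → 3
2: 1 → 1
6: 1, 3, 5 → 3
1: 0
3: 0
5: 0
Total: 3 + 1 + 3 + 0 + 0 + 0 = 7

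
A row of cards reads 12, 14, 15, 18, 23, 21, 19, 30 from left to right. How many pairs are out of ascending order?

3 inversions

Count, for each position, how many later elements it exceeds:
12: 0
14: 0
15: 0
18: 0
23: 2
21: 1
19: 0
30: 0
Sum: 0 + 0 + 0 + 0 + 2 + 1 + 0 + 0 = 3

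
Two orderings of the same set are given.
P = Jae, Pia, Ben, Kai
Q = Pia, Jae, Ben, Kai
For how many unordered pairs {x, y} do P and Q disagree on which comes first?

Assign each item its position (1..4) in the first ordering, then rewrite the second ordering as that position sequence:
positions: Jae→1, Pia→2, Ben→3, Kai→4
second ordering as positions: [2, 1, 3, 4]
Discordant pairs = inversions in this position sequence.
2: 1 → 1
1: 0
3: 0
4: 0
Total: 1 + 0 + 0 + 0 = 1

There is 1 disagreeing pair.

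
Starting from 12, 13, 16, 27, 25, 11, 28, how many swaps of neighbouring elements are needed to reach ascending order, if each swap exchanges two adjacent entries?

Minimum adjacent swaps = number of inversions (each swap of adjacent out-of-order elements removes one inversion and no swap can remove more).
Count inversions — for each element, later elements that are smaller:
12: 11 → 1
13: 11 → 1
16: 11 → 1
27: 25, 11 → 2
25: 11 → 1
11: none → 0
28: none → 0
Total inversions: 1 + 1 + 1 + 2 + 1 + 0 + 0 = 6

6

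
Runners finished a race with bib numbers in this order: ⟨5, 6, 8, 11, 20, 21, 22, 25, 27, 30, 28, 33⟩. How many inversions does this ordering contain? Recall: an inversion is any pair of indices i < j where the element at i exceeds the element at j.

Count, for each position, how many later elements it exceeds:
5: 0
6: 0
8: 0
11: 0
20: 0
21: 0
22: 0
25: 0
27: 0
30: 1
28: 0
33: 0
Sum: 0 + 0 + 0 + 0 + 0 + 0 + 0 + 0 + 0 + 1 + 0 + 0 = 1

There is 1 out-of-order pair.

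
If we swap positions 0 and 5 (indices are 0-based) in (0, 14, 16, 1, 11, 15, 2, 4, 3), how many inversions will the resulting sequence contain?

Positions 0 and 5 hold 0 and 15; after swapping, the array is [15, 14, 16, 1, 11, 0, 2, 4, 3].
Element-by-element contributions:
15 → 14, 1, 11, 0, 2, 4, 3 → 7
14 → 1, 11, 0, 2, 4, 3 → 6
16 → 1, 11, 0, 2, 4, 3 → 6
1 → 0 → 1
11 → 0, 2, 4, 3 → 4
0 → none → 0
2 → none → 0
4 → 3 → 1
3 → none → 0
Sum: 7 + 6 + 6 + 1 + 4 + 0 + 0 + 1 + 0 = 25

Inversions: 25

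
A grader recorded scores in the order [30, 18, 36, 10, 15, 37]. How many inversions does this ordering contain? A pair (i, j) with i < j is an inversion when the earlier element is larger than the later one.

Inversions: 7

Sweep left to right; for each value list the smaller values that follow it:
30: 3
18: 2
36: 2
10: 0
15: 0
37: 0
Sum: 3 + 2 + 2 + 0 + 0 + 0 = 7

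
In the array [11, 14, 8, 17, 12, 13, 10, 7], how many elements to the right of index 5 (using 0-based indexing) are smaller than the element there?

The element at index 5 is 13.
Elements after it: 10, 7
Those smaller than 13: 10, 7

2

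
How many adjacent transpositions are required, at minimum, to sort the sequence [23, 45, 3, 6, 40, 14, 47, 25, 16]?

There are 16 adjacent swaps.

Each adjacent swap fixes exactly one inversion, so the minimum swap count equals the number of inversions.
Count inversions — for each element, later elements that are smaller:
23: 3, 6, 14, 16 → 4
45: 3, 6, 40, 14, 25, 16 → 6
3: none → 0
6: none → 0
40: 14, 25, 16 → 3
14: none → 0
47: 25, 16 → 2
25: 16 → 1
16: none → 0
Total inversions: 4 + 6 + 0 + 0 + 3 + 0 + 2 + 1 + 0 = 16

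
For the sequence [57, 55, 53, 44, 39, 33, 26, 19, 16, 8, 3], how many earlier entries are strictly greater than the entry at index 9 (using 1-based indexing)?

The element at index 9 is 16.
Elements before it: 57, 55, 53, 44, 39, 33, 26, 19
Those larger than 16: 57, 55, 53, 44, 39, 33, 26, 19

8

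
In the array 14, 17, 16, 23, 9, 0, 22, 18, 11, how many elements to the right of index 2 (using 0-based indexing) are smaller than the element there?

3

The element at index 2 is 16.
Elements after it: 23, 9, 0, 22, 18, 11
Those smaller than 16: 9, 0, 11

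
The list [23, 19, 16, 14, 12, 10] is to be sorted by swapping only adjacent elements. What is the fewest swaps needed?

15 adjacent swaps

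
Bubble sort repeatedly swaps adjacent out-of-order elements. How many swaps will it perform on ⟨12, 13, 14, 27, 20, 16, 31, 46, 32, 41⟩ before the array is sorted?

5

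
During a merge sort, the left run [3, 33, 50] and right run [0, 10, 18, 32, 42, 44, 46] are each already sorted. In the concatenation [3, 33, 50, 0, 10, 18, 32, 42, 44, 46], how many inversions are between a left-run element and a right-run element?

12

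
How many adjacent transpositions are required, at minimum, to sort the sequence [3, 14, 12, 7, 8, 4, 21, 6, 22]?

The minimum number of adjacent swaps to sort an array equals its inversion count, since every such swap removes exactly one inversion.
Count inversions — for each element, later elements that are smaller:
3: none → 0
14: 12, 7, 8, 4, 6 → 5
12: 7, 8, 4, 6 → 4
7: 4, 6 → 2
8: 4, 6 → 2
4: none → 0
21: 6 → 1
6: none → 0
22: none → 0
Total inversions: 0 + 5 + 4 + 2 + 2 + 0 + 1 + 0 + 0 = 14

There are 14 adjacent swaps.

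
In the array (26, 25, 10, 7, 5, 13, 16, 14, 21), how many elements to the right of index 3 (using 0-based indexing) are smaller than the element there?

1 such element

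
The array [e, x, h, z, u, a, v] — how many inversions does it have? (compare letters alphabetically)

10

Sweep left to right; for each value list the smaller values that follow it:
e: 1
x: 4
h: 1
z: 3
u: 1
a: 0
v: 0
Sum: 1 + 4 + 1 + 3 + 1 + 0 + 0 = 10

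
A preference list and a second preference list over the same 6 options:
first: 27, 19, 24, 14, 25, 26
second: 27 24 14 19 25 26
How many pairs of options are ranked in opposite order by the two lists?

Assign each item its position (1..6) in the first ordering, then rewrite the second ordering as that position sequence:
positions: 27→1, 19→2, 24→3, 14→4, 25→5, 26→6
second ordering as positions: [1, 3, 4, 2, 5, 6]
Discordant pairs = inversions in this position sequence.
1: 0
3: 2 → 1
4: 2 → 1
2: 0
5: 0
6: 0
Total: 0 + 1 + 1 + 0 + 0 + 0 = 2

2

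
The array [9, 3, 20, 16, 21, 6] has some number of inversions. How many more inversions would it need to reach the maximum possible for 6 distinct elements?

9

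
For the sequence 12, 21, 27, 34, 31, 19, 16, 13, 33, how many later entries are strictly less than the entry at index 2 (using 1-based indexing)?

3 such elements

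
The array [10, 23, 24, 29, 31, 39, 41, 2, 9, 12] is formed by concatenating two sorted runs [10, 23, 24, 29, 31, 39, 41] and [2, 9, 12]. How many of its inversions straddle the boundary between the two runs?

20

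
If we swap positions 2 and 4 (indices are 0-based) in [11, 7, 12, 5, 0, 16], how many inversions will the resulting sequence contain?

5

Positions 2 and 4 hold 12 and 0; after swapping, the array is [11, 7, 0, 5, 12, 16].
Count, for each position, how many later elements it exceeds:
11 → 7, 0, 5 → 3
7 → 0, 5 → 2
0 → none → 0
5 → none → 0
12 → none → 0
16 → none → 0
Sum: 3 + 2 + 0 + 0 + 0 + 0 = 5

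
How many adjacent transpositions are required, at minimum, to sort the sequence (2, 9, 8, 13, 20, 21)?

Swaps: 1

Each adjacent swap fixes exactly one inversion, so the minimum swap count equals the number of inversions.
Count inversions — for each element, later elements that are smaller:
2: none → 0
9: 8 → 1
8: none → 0
13: none → 0
20: none → 0
21: none → 0
Total inversions: 0 + 1 + 0 + 0 + 0 + 0 = 1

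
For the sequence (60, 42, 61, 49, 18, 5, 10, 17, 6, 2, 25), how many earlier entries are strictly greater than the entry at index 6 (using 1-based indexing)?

The element at index 6 is 5.
Elements before it: 60, 42, 61, 49, 18
Those larger than 5: 60, 42, 61, 49, 18

5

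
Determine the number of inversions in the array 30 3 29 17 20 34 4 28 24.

18

Element-by-element contributions:
30 → 3, 29, 17, 20, 4, 28, 24 → 7
3 → none → 0
29 → 17, 20, 4, 28, 24 → 5
17 → 4 → 1
20 → 4 → 1
34 → 4, 28, 24 → 3
4 → none → 0
28 → 24 → 1
24 → none → 0
Sum: 7 + 0 + 5 + 1 + 1 + 3 + 0 + 1 + 0 = 18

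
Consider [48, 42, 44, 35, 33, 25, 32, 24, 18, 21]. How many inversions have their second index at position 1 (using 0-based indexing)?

1

The element at index 1 is 42.
Elements before it: 48
Those larger than 42: 48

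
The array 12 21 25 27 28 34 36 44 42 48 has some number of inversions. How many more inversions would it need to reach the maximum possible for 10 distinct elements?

44 inversions short

Maximum inversions for 10 distinct elements is C(10, 2) = 10·9/2 = 45.
Current inversions — for each element, count later smaller elements:
12: 0
21: 0
25: 0
27: 0
28: 0
34: 0
36: 0
44: 1
42: 0
48: 0
Current total: 0 + 0 + 0 + 0 + 0 + 0 + 0 + 1 + 0 + 0 = 1
Shortfall: 45 − 1 = 44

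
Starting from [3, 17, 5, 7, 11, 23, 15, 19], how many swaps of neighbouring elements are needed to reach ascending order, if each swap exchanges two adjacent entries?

6

Minimum adjacent swaps = number of inversions (each swap of adjacent out-of-order elements removes one inversion and no swap can remove more).
Count inversions — for each element, later elements that are smaller:
3: none → 0
17: 5, 7, 11, 15 → 4
5: none → 0
7: none → 0
11: none → 0
23: 15, 19 → 2
15: none → 0
19: none → 0
Total inversions: 0 + 4 + 0 + 0 + 0 + 2 + 0 + 0 = 6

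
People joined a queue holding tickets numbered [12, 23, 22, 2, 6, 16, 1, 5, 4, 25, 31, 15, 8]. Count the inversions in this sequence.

38

Sweep left to right; for each value list the smaller values that follow it:
12: 6
23: 9
22: 8
2: 1
6: 3
16: 5
1: 0
5: 1
4: 0
25: 2
31: 2
15: 1
8: 0
Sum: 6 + 9 + 8 + 1 + 3 + 5 + 0 + 1 + 0 + 2 + 2 + 1 + 0 = 38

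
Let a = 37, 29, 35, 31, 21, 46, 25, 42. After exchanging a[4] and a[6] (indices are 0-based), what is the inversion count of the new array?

15

Positions 4 and 6 hold 21 and 25; after swapping, the array is [37, 29, 35, 31, 25, 46, 21, 42].
Sweep left to right; for each value list the smaller values that follow it:
37: 5
29: 2
35: 3
31: 2
25: 1
46: 2
21: 0
42: 0
Sum: 5 + 2 + 3 + 2 + 1 + 2 + 0 + 0 = 15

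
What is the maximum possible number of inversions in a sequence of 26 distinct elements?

The maximum occurs when the array is in strictly decreasing order: every one of the C(26, 2) pairs is inverted.
C(26, 2) = 26·25/2 = 325

325 inversions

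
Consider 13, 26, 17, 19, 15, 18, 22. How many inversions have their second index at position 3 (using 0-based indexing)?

1 such element

The element at index 3 is 19.
Elements before it: 13, 26, 17
Those larger than 19: 26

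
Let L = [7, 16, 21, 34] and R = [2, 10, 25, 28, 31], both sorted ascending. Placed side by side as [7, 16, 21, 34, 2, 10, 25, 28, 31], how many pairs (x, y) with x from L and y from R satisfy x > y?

10

Count, for every r in R, how many entries of L exceed r:
r = 2: 7, 16, 21, 34 → 4
r = 10: 16, 21, 34 → 3
r = 25: 34 → 1
r = 28: 34 → 1
r = 31: 34 → 1
Cross-inversions: 4 + 3 + 1 + 1 + 1 = 10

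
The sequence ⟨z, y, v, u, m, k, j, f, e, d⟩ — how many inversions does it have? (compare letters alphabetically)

45

Element-by-element contributions:
z: 9
y: 8
v: 7
u: 6
m: 5
k: 4
j: 3
f: 2
e: 1
d: 0
Sum: 9 + 8 + 7 + 6 + 5 + 4 + 3 + 2 + 1 + 0 = 45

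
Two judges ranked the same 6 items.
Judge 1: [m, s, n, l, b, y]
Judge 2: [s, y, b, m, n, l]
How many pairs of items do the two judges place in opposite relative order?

Assign each item its position (1..6) in the first ordering, then rewrite the second ordering as that position sequence:
positions: m→1, s→2, n→3, l→4, b→5, y→6
second ordering as positions: [2, 6, 5, 1, 3, 4]
Discordant pairs = inversions in this position sequence.
2: 1 → 1
6: 5, 1, 3, 4 → 4
5: 1, 3, 4 → 3
1: 0
3: 0
4: 0
Total: 1 + 4 + 3 + 0 + 0 + 0 = 8

8 discordant pairs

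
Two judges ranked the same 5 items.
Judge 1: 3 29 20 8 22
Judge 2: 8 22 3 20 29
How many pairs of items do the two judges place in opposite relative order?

7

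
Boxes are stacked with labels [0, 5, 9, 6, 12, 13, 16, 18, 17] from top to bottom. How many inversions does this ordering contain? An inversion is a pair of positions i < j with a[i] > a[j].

Count, for each position, how many later elements it exceeds:
0: 0
5: 0
9: 1
6: 0
12: 0
13: 0
16: 0
18: 1
17: 0
Sum: 0 + 0 + 1 + 0 + 0 + 0 + 0 + 1 + 0 = 2

There are 2 inversions.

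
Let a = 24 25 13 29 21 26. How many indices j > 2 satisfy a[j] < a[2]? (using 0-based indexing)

The element at index 2 is 13.
Elements after it: 29, 21, 26
None of them are smaller than 13.

0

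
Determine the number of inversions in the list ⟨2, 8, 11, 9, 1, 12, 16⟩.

Inversions: 5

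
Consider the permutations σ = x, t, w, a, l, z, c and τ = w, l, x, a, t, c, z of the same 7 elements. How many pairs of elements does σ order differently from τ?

Assign each item its position (1..7) in the first ordering, then rewrite the second ordering as that position sequence:
positions: x→1, t→2, w→3, a→4, l→5, z→6, c→7
second ordering as positions: [3, 5, 1, 4, 2, 7, 6]
Discordant pairs = inversions in this position sequence.
3: 1, 2 → 2
5: 1, 4, 2 → 3
1: 0
4: 2 → 1
2: 0
7: 6 → 1
6: 0
Total: 2 + 3 + 0 + 1 + 0 + 1 + 0 = 7

7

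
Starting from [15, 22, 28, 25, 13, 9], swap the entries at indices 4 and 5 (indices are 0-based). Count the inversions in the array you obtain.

9

Positions 4 and 5 hold 13 and 9; after swapping, the array is [15, 22, 28, 25, 9, 13].
Sweep left to right; for each value list the smaller values that follow it:
15: 2
22: 2
28: 3
25: 2
9: 0
13: 0
Sum: 2 + 2 + 3 + 2 + 0 + 0 = 9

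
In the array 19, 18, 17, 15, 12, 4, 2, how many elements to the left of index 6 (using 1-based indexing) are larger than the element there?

5

The element at index 6 is 4.
Elements before it: 19, 18, 17, 15, 12
Those larger than 4: 19, 18, 17, 15, 12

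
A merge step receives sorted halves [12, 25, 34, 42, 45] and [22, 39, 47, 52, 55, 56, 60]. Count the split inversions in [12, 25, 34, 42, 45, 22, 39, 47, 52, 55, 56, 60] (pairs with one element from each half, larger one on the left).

6

For each element r of the right run, count left-run elements greater than r:
r = 22: 25, 34, 42, 45 → 4
r = 39: 42, 45 → 2
r = 47: none → 0
r = 52: none → 0
r = 55: none → 0
r = 56: none → 0
r = 60: none → 0
Cross-inversions: 4 + 2 + 0 + 0 + 0 + 0 + 0 = 6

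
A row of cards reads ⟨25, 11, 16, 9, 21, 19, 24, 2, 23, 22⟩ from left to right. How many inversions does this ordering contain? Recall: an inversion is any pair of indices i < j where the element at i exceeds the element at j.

21 inversions

Count, for each position, how many later elements it exceeds:
25 → 11, 16, 9, 21, 19, 24, 2, 23, 22 → 9
11 → 9, 2 → 2
16 → 9, 2 → 2
9 → 2 → 1
21 → 19, 2 → 2
19 → 2 → 1
24 → 2, 23, 22 → 3
2 → none → 0
23 → 22 → 1
22 → none → 0
Sum: 9 + 2 + 2 + 1 + 2 + 1 + 3 + 0 + 1 + 0 = 21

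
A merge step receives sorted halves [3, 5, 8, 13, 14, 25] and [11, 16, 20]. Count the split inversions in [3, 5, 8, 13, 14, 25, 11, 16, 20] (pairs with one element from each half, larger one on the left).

5

For each element r of the right run, count left-run elements greater than r:
r = 11: 13, 14, 25 → 3
r = 16: 25 → 1
r = 20: 25 → 1
Cross-inversions: 3 + 1 + 1 = 5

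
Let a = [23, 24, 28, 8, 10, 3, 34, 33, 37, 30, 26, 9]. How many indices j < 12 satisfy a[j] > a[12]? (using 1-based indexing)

The element at index 12 is 9.
Elements before it: 23, 24, 28, 8, 10, 3, 34, 33, 37, 30, 26
Those larger than 9: 23, 24, 28, 10, 34, 33, 37, 30, 26

9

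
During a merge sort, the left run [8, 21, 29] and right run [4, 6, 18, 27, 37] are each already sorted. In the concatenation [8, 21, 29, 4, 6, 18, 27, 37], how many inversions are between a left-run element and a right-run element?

For each element r of the right run, count left-run elements greater than r:
r = 4: 8, 21, 29 → 3
r = 6: 8, 21, 29 → 3
r = 18: 21, 29 → 2
r = 27: 29 → 1
r = 37: none → 0
Cross-inversions: 3 + 3 + 2 + 1 + 0 = 9

9 cross-inversions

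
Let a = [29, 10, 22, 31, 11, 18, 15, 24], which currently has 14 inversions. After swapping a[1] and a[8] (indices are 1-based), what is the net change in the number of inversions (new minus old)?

-1

Positions 1 and 8 hold 29 and 24; after swapping, the array is [24, 10, 22, 31, 11, 18, 15, 29].
Count, for each position, how many later elements it exceeds:
24 → 10, 22, 11, 18, 15 → 5
10 → none → 0
22 → 11, 18, 15 → 3
31 → 11, 18, 15, 29 → 4
11 → none → 0
18 → 15 → 1
15 → none → 0
29 → none → 0
Sum: 5 + 0 + 3 + 4 + 0 + 1 + 0 + 0 = 13
Change: 13 − 14 = -1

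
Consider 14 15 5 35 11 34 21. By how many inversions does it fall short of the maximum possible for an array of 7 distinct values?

Maximum inversions for 7 distinct elements is C(7, 2) = 7·6/2 = 21.
Current inversions — for each element, count later smaller elements:
14: 2
15: 2
5: 0
35: 3
11: 0
34: 1
21: 0
Current total: 2 + 2 + 0 + 3 + 0 + 1 + 0 = 8
Shortfall: 21 − 8 = 13

13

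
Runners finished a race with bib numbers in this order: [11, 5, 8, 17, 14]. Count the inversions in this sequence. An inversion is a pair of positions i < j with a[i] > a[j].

Inversion pairs (indices are 1-based):
(1,2): 11 > 5
(1,3): 11 > 8
(4,5): 17 > 14
That's 3 pairs.

Inversions: 3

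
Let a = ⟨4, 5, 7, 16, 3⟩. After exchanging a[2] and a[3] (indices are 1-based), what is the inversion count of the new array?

5

Positions 2 and 3 hold 5 and 7; after swapping, the array is [4, 7, 5, 16, 3].
For each element, count later entries that are smaller:
4 → 3 → 1
7 → 5, 3 → 2
5 → 3 → 1
16 → 3 → 1
3 → none → 0
Sum: 1 + 2 + 1 + 1 + 0 = 5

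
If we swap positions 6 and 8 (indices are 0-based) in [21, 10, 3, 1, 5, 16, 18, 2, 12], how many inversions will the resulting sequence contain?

There are 18 inversions.

Positions 6 and 8 hold 18 and 12; after swapping, the array is [21, 10, 3, 1, 5, 16, 12, 2, 18].
Sweep left to right; for each value list the smaller values that follow it:
21 → 10, 3, 1, 5, 16, 12, 2, 18 → 8
10 → 3, 1, 5, 2 → 4
3 → 1, 2 → 2
1 → none → 0
5 → 2 → 1
16 → 12, 2 → 2
12 → 2 → 1
2 → none → 0
18 → none → 0
Sum: 8 + 4 + 2 + 0 + 1 + 2 + 1 + 0 + 0 = 18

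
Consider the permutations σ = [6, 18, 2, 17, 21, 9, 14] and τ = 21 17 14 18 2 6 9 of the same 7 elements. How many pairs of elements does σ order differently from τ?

Assign each item its position (1..7) in the first ordering, then rewrite the second ordering as that position sequence:
positions: 6→1, 18→2, 2→3, 17→4, 21→5, 9→6, 14→7
second ordering as positions: [5, 4, 7, 2, 3, 1, 6]
Discordant pairs = inversions in this position sequence.
5: 4, 2, 3, 1 → 4
4: 2, 3, 1 → 3
7: 2, 3, 1, 6 → 4
2: 1 → 1
3: 1 → 1
1: 0
6: 0
Total: 4 + 3 + 4 + 1 + 1 + 0 + 0 = 13

13 discordant pairs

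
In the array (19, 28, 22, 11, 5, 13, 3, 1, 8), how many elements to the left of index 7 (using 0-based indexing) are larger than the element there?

The element at index 7 is 1.
Elements before it: 19, 28, 22, 11, 5, 13, 3
Those larger than 1: 19, 28, 22, 11, 5, 13, 3

7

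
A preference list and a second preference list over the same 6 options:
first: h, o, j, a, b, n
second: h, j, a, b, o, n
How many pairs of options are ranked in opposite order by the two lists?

Assign each item its position (1..6) in the first ordering, then rewrite the second ordering as that position sequence:
positions: h→1, o→2, j→3, a→4, b→5, n→6
second ordering as positions: [1, 3, 4, 5, 2, 6]
Discordant pairs = inversions in this position sequence.
1: 0
3: 2 → 1
4: 2 → 1
5: 2 → 1
2: 0
6: 0
Total: 0 + 1 + 1 + 1 + 0 + 0 = 3

3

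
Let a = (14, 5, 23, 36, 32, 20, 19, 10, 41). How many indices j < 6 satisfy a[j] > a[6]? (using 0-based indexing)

The element at index 6 is 19.
Elements before it: 14, 5, 23, 36, 32, 20
Those larger than 19: 23, 36, 32, 20

4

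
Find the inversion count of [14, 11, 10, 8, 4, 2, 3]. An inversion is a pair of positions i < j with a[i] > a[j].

For each element, count later entries that are smaller:
14: 6
11: 5
10: 4
8: 3
4: 2
2: 0
3: 0
Sum: 6 + 5 + 4 + 3 + 2 + 0 + 0 = 20

20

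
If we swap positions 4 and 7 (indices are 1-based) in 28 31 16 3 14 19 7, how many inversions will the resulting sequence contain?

Positions 4 and 7 hold 3 and 7; after swapping, the array is [28, 31, 16, 7, 14, 19, 3].
Sweep left to right; for each value list the smaller values that follow it:
28 → 16, 7, 14, 19, 3 → 5
31 → 16, 7, 14, 19, 3 → 5
16 → 7, 14, 3 → 3
7 → 3 → 1
14 → 3 → 1
19 → 3 → 1
3 → none → 0
Sum: 5 + 5 + 3 + 1 + 1 + 1 + 0 = 16

16 inversions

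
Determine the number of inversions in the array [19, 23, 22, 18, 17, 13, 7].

For each element, count later entries that are smaller:
19 → 18, 17, 13, 7 → 4
23 → 22, 18, 17, 13, 7 → 5
22 → 18, 17, 13, 7 → 4
18 → 17, 13, 7 → 3
17 → 13, 7 → 2
13 → 7 → 1
7 → none → 0
Sum: 4 + 5 + 4 + 3 + 2 + 1 + 0 = 19

19 inversions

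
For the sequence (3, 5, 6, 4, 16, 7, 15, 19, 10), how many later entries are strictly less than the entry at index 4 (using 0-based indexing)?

The element at index 4 is 16.
Elements after it: 7, 15, 19, 10
Those smaller than 16: 7, 15, 10

3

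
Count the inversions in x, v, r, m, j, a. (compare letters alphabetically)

15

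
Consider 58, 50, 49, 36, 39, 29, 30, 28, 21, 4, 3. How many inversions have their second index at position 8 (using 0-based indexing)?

The element at index 8 is 21.
Elements before it: 58, 50, 49, 36, 39, 29, 30, 28
Those larger than 21: 58, 50, 49, 36, 39, 29, 30, 28

8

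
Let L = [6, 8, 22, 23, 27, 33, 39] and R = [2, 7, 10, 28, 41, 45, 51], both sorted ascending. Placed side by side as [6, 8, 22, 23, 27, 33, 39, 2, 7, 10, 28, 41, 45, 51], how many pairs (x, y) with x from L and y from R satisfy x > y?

For each element r of the right run, count left-run elements greater than r:
r = 2: 6, 8, 22, 23, 27, 33, 39 → 7
r = 7: 8, 22, 23, 27, 33, 39 → 6
r = 10: 22, 23, 27, 33, 39 → 5
r = 28: 33, 39 → 2
r = 41: none → 0
r = 45: none → 0
r = 51: none → 0
Cross-inversions: 7 + 6 + 5 + 2 + 0 + 0 + 0 = 20

There are 20 cross-inversions.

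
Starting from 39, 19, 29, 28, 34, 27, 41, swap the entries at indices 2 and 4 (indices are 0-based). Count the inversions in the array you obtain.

Inversions: 10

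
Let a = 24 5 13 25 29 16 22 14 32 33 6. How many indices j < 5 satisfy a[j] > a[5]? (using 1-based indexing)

The element at index 5 is 29.
Elements before it: 24, 5, 13, 25
None of them are larger than 29.

0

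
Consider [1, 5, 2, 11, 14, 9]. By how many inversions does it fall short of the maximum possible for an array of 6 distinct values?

12

Maximum inversions for 6 distinct elements is C(6, 2) = 6·5/2 = 15.
Current inversions — for each element, count later smaller elements:
1: 0
5: 1
2: 0
11: 1
14: 1
9: 0
Current total: 0 + 1 + 0 + 1 + 1 + 0 = 3
Shortfall: 15 − 3 = 12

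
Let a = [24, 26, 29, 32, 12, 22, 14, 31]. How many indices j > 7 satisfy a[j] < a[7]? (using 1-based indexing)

0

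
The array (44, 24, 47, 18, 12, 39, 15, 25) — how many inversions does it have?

For each element, count later entries that are smaller:
44 → 24, 18, 12, 39, 15, 25 → 6
24 → 18, 12, 15 → 3
47 → 18, 12, 39, 15, 25 → 5
18 → 12, 15 → 2
12 → none → 0
39 → 15, 25 → 2
15 → none → 0
25 → none → 0
Sum: 6 + 3 + 5 + 2 + 0 + 2 + 0 + 0 = 18

18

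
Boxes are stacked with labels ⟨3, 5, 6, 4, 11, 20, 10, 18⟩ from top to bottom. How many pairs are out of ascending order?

Sweep left to right; for each value list the smaller values that follow it:
3 → none → 0
5 → 4 → 1
6 → 4 → 1
4 → none → 0
11 → 10 → 1
20 → 10, 18 → 2
10 → none → 0
18 → none → 0
Sum: 0 + 1 + 1 + 0 + 1 + 2 + 0 + 0 = 5

5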